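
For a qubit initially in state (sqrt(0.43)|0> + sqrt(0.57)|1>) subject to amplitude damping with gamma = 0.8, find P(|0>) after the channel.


For amplitude damping with parameter gamma on state sqrt(a)|0> + sqrt(b)|1>:
alpha^2 = 0.43, beta^2 = 0.57
P(|0>) = alpha^2 + gamma * beta^2
= 0.43 + 0.8 * 0.57
= 0.43 + 0.4560
= 0.8860

0.8860


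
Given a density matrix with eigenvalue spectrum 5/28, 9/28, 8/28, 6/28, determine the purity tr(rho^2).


tr(rho^2) = sum of eigenvalues squared
= (5/28)^2 + (9/28)^2 + (8/28)^2 + (6/28)^2
= (25 + 81 + 64 + 36) / 784
= 206/784
= 0.2628

0.2628


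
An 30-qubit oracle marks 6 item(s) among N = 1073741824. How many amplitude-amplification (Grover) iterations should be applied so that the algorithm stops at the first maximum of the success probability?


After j Grover iterations the success probability is P(j) = sin^2((2j+1)*theta), where sin(theta) = sqrt(k/N).
N = 2^30 = 1073741824, k = 6
sin(theta) = sqrt(k/N) = 7.475249459e-05
theta = arcsin(sqrt(k/N)) = 7.475249466e-05 rad
P(j) reaches its first maximum when (2j+1)*theta is as close as possible to pi/2, i.e. j = round(pi/(4*theta) - 1/2).
pi/(4*theta) - 1/2 = 10506.1482
(For comparison, the common estimate pi/4 * sqrt(N/k) = 10506.6482; the exact maximiser is used here.)
Optimal iterations = 10506

10506


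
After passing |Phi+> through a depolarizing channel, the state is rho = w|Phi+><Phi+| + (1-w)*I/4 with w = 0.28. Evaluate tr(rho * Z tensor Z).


|Phi+> = (|00> + |11>)/sqrt(2)
For the pure Bell state, <Z_A Z_B> = +1 (Bell-state Pauli correlator).
The maximally-mixed part I/4 has tr(I/4 * P tensor P) = 0 for any traceless Pauli P.
So <Z_A Z_B>_rho = w * (+1) + (1 - w) * 0
= 0.28 * (+1)
= 0.2800

0.2800


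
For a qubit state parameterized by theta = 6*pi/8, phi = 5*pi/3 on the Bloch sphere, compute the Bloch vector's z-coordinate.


theta = 2.3562, phi = 5.2360
r_z = cos(theta) = -0.7071

-0.7071


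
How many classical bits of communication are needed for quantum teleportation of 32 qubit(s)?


Quantum teleportation requires 2 classical bits per qubit teleported.
32 qubit(s) -> 2 * 32 = 64 classical bits

64


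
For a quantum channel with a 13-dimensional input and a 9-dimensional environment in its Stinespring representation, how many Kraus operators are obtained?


Tracing out the environment in an orthonormal basis {|i>_E} gives Kraus operators K_i = <i|_E U |0>_E.
Number of Kraus operators = dim(H_env) = d_env
= 9

9


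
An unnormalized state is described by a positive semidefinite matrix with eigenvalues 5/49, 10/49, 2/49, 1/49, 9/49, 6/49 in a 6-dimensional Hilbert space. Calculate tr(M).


tr(M) = sum of eigenvalues
= 5/49 + 10/49 + 2/49 + 1/49 + 9/49 + 6/49
= 33/49
= 0.6735

0.6735


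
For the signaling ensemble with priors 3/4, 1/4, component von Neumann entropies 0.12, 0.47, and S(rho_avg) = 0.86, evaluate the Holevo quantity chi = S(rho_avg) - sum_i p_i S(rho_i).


chi = S(rho) - sum_i p_i * S(rho_i)
Weighted entropy = 3/4 * 0.12 + 1/4 * 0.47
= 0.2075
chi = 0.86 - 0.2075
= 0.6525

0.6525


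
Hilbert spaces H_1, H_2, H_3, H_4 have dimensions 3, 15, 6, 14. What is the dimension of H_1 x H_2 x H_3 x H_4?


dim(H_1 x H_2 x H_3 x H_4) = 3 * 15 * 6 * 14
= 45 * 6 * 14
= 270 * 14
= 3780

3780


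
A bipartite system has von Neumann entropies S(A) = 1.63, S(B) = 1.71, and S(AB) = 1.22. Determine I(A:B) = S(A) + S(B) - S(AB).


I(A:B) = S(A) + S(B) - S(AB)
= 1.63 + 1.71 - 1.22
= 2.1200

2.1200


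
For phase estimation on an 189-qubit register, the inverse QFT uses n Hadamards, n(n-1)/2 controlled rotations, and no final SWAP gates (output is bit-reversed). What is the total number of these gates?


Hadamard gates: 189
Controlled rotations: n*(n-1)/2 = 189*188/2 = 17766
SWAP gates: 0 (omitted)
Total = 189 + 17766
= 17955

17955


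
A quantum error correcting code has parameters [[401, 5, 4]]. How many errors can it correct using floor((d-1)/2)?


Code parameters: [[401, 5, 4]], distance d = 4.
Number of correctable errors = floor((d-1)/2)
= floor((4 - 1)/2)
= floor(3/2)
= 1

1


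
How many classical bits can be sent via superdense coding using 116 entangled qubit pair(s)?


Superdense coding allows 2 classical bits per shared entangled pair.
116 pair(s) -> 2 * 116 = 232 classical bits

232


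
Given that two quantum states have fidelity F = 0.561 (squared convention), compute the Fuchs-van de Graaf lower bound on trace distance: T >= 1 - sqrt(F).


Fuchs-van de Graaf (squared-fidelity convention): 1 - sqrt(F) <= T <= sqrt(1 - F).
Lower bound: T >= 1 - sqrt(F)
sqrt(F) = sqrt(0.561) = 0.7490
T >= 1 - 0.7490
T >= 0.2510

0.2510


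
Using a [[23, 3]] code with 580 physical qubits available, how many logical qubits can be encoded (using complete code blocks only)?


Each code block uses 23 physical qubits for 3 logical qubit(s).
Number of complete blocks = floor(580 / 23) = 25
Logical qubits = 25 * 3
= 75

75


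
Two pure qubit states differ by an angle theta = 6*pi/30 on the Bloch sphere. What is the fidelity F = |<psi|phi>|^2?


For states separated by angle theta on Bloch sphere:
F = cos^2(theta/2)
theta = 6*pi/30 = 0.6283
theta/2 = 0.3142
cos(theta/2) = 0.9511
F = 0.9045

0.9045


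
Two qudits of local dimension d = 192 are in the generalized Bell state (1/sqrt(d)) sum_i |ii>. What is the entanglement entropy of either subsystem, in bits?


For a maximally entangled state in d x d:
S = log2(d) = log2(192)
= 7.5850

7.5850


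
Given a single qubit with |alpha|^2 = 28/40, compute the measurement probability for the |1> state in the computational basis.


|alpha|^2 = 28/40 = 0.7000
|beta|^2 = 1 - 28/40 = 12/40 = 0.3000
P(|1>) = |beta|^2 = 0.3000

0.3000


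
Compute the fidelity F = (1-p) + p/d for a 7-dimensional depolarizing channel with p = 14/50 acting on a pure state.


F = (1-p) + p/d
= (1 - 0.2800) + 0.2800/7
= 0.7200 + 0.0400
= 0.7600

0.7600


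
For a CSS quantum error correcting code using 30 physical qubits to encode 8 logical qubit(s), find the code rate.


Code rate R = k/n
= 8/30
= 0.2667

0.2667


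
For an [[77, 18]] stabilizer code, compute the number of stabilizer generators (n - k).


For an [[n,k]] stabilizer code:
Number of stabilizer generators = n - k
= 77 - 18
= 59

59


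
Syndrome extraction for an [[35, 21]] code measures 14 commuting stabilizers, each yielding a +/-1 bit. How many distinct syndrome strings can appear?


Each stabilizer generator gives a binary (+1 or -1) measurement outcome.
With 14 independent generators:
Total syndromes = 2^14
= 16384

16384


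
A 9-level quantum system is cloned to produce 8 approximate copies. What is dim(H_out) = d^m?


Output space = H^(tensor 8) where dim(H) = 9
dim = 9^8
= 81 (after 2 factors)
= 729 (after 3 factors)
= 6561 (after 4 factors)
= 59049 (after 5 factors)
= 531441 (after 6 factors)
= 4782969 (after 7 factors)
= 43046721 (after 8 factors)
= 43046721

43046721


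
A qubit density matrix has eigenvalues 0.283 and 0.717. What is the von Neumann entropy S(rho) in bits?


S = -p*log2(p) - (1-p)*log2(1-p)
p = 0.2830, 1-p = 0.7170
= -0.2830 * log2(0.2830) - 0.7170 * log2(0.7170)
= -(-0.5154) - (-0.3441)
= 0.8595

0.8595


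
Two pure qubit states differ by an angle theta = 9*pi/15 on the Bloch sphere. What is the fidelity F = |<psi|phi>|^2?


For states separated by angle theta on Bloch sphere:
F = cos^2(theta/2)
theta = 9*pi/15 = 1.8850
theta/2 = 0.9425
cos(theta/2) = 0.5878
F = 0.3455

0.3455


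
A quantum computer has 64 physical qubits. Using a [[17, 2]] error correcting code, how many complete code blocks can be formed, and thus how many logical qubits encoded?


Each code block uses 17 physical qubits for 2 logical qubit(s).
Number of complete blocks = floor(64 / 17) = 3
Logical qubits = 3 * 2
= 6

6


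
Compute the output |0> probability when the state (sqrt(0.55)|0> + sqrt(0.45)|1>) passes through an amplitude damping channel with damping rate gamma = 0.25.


For amplitude damping with parameter gamma on state sqrt(a)|0> + sqrt(b)|1>:
alpha^2 = 0.55, beta^2 = 0.45
P(|0>) = alpha^2 + gamma * beta^2
= 0.55 + 0.25 * 0.45
= 0.55 + 0.1125
= 0.6625

0.6625


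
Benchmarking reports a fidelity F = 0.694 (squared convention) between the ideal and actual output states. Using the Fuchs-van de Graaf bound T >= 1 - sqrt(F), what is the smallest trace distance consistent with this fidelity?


Fuchs-van de Graaf (squared-fidelity convention): 1 - sqrt(F) <= T <= sqrt(1 - F).
Lower bound: T >= 1 - sqrt(F)
sqrt(F) = sqrt(0.694) = 0.8331
T >= 1 - 0.8331
T >= 0.1669

0.1669


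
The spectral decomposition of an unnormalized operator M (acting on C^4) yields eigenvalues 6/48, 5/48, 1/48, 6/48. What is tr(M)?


tr(M) = sum of eigenvalues
= 6/48 + 5/48 + 1/48 + 6/48
= 18/48
= 0.3750

0.3750


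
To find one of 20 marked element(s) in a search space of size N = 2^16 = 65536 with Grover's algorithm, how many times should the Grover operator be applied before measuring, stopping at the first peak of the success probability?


After j Grover iterations the success probability is P(j) = sin^2((2j+1)*theta), where sin(theta) = sqrt(k/N).
N = 2^16 = 65536, k = 20
sin(theta) = sqrt(k/N) = 0.01746928107
theta = arcsin(sqrt(k/N)) = 0.01747016973 rad
P(j) reaches its first maximum when (2j+1)*theta is as close as possible to pi/2, i.e. j = round(pi/(4*theta) - 1/2).
pi/(4*theta) - 1/2 = 44.4565
(For comparison, the common estimate pi/4 * sqrt(N/k) = 44.9588; the exact maximiser is used here.)
Optimal iterations = 44

44


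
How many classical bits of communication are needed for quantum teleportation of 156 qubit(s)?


Quantum teleportation requires 2 classical bits per qubit teleported.
156 qubit(s) -> 2 * 156 = 312 classical bits

312


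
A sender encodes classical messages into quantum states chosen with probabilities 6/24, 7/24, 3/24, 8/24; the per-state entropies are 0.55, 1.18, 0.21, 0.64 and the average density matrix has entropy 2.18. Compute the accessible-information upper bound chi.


chi = S(rho) - sum_i p_i * S(rho_i)
Weighted entropy = 6/24 * 0.55 + 7/24 * 1.18 + 3/24 * 0.21 + 8/24 * 0.64
= 0.7213
chi = 2.18 - 0.7213
= 1.4588

1.4588


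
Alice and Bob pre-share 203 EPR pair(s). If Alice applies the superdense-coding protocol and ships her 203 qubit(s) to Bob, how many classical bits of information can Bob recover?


Superdense coding allows 2 classical bits per shared entangled pair.
203 pair(s) -> 2 * 203 = 406 classical bits

406


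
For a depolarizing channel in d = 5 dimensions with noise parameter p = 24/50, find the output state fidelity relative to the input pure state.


F = (1-p) + p/d
= (1 - 0.4800) + 0.4800/5
= 0.5200 + 0.0960
= 0.6160

0.6160


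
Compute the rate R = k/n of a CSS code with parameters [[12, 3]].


Code rate R = k/n
= 3/12
= 0.2500

0.2500


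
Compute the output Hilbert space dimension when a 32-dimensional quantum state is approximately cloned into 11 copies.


Output space = H^(tensor 11) where dim(H) = 32
dim = 32^11
= 1024 (after 2 factors)
= 32768 (after 3 factors)
= 1048576 (after 4 factors)
= 33554432 (after 5 factors)
= 1073741824 (after 6 factors)
= 34359738368 (after 7 factors)
= 1099511627776 (after 8 factors)
= 35184372088832 (after 9 factors)
= 1125899906842624 (after 10 factors)
= 36028797018963968 (after 11 factors)
= 36028797018963968

36028797018963968


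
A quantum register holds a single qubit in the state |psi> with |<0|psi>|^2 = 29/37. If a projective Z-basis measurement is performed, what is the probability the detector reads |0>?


|alpha|^2 = 29/37 = 0.7838
|beta|^2 = 1 - 29/37 = 8/37 = 0.2162
P(|0>) = |alpha|^2 = 0.7838

0.7838


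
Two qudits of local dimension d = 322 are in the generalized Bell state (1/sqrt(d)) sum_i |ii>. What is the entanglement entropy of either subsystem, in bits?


For a maximally entangled state in d x d:
S = log2(d) = log2(322)
= 8.3309

8.3309


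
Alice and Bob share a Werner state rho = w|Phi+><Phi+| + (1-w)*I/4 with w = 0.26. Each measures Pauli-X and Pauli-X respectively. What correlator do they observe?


|Phi+> = (|00> + |11>)/sqrt(2)
For the pure Bell state, <X_A X_B> = +1 (Bell-state Pauli correlator).
The maximally-mixed part I/4 has tr(I/4 * P tensor P) = 0 for any traceless Pauli P.
So <X_A X_B>_rho = w * (+1) + (1 - w) * 0
= 0.26 * (+1)
= 0.2600

0.2600


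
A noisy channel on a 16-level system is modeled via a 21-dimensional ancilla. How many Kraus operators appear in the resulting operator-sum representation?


Tracing out the environment in an orthonormal basis {|i>_E} gives Kraus operators K_i = <i|_E U |0>_E.
Number of Kraus operators = dim(H_env) = d_env
= 21

21


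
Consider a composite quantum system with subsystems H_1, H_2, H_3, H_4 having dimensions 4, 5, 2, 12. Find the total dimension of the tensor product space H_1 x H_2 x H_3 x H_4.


dim(H_1 x H_2 x H_3 x H_4) = 4 * 5 * 2 * 12
= 20 * 2 * 12
= 40 * 12
= 480

480


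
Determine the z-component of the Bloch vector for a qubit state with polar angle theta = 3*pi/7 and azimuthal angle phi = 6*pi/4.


theta = 1.3464, phi = 4.7124
r_z = cos(theta) = 0.2225

0.2225


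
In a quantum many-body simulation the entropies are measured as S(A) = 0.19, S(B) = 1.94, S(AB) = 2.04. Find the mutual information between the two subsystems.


I(A:B) = S(A) + S(B) - S(AB)
= 0.19 + 1.94 - 2.04
= 0.0900

0.0900


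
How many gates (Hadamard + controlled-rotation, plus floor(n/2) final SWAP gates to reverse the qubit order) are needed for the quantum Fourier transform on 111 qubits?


Hadamard gates: 111
Controlled rotations: n*(n-1)/2 = 111*110/2 = 6105
SWAP gates: floor(n/2) = floor(111/2) = 55
Total = 111 + 6105 + 55
= 6271

6271


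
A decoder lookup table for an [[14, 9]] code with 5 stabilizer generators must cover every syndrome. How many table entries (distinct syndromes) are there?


Each stabilizer generator gives a binary (+1 or -1) measurement outcome.
With 5 independent generators:
Total syndromes = 2^5
= 32

32


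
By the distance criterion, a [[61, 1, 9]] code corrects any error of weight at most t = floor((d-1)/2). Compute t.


Code parameters: [[61, 1, 9]], distance d = 9.
Number of correctable errors = floor((d-1)/2)
= floor((9 - 1)/2)
= floor(8/2)
= 4

4


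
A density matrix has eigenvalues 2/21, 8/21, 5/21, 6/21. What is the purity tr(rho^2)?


tr(rho^2) = sum of eigenvalues squared
= (2/21)^2 + (8/21)^2 + (5/21)^2 + (6/21)^2
= (4 + 64 + 25 + 36) / 441
= 129/441
= 0.2925

0.2925


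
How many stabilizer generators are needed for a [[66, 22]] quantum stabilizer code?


For an [[n,k]] stabilizer code:
Number of stabilizer generators = n - k
= 66 - 22
= 44

44


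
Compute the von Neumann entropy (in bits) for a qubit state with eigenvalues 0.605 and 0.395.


S = -p*log2(p) - (1-p)*log2(1-p)
p = 0.6050, 1-p = 0.3950
= -0.6050 * log2(0.6050) - 0.3950 * log2(0.3950)
= -(-0.4386) - (-0.5293)
= 0.9680

0.9680


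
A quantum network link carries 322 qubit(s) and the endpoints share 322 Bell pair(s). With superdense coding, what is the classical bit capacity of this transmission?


Superdense coding allows 2 classical bits per shared entangled pair.
322 pair(s) -> 2 * 322 = 644 classical bits

644


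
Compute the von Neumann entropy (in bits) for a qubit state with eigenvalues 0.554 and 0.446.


S = -p*log2(p) - (1-p)*log2(1-p)
p = 0.5540, 1-p = 0.4460
= -0.5540 * log2(0.5540) - 0.4460 * log2(0.4460)
= -(-0.4720) - (-0.5195)
= 0.9916

0.9916


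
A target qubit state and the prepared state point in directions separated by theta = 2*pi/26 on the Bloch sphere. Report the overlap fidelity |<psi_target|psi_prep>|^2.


For states separated by angle theta on Bloch sphere:
F = cos^2(theta/2)
theta = 2*pi/26 = 0.2417
theta/2 = 0.1208
cos(theta/2) = 0.9927
F = 0.9855

0.9855


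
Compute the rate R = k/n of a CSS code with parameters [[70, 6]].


Code rate R = k/n
= 6/70
= 0.0857

0.0857


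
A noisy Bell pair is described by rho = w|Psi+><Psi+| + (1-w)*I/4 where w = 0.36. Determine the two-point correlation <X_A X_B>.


|Psi+> = (|01> + |10>)/sqrt(2)
For the pure Bell state, <X_A X_B> = +1 (Bell-state Pauli correlator).
The maximally-mixed part I/4 has tr(I/4 * P tensor P) = 0 for any traceless Pauli P.
So <X_A X_B>_rho = w * (+1) + (1 - w) * 0
= 0.36 * (+1)
= 0.3600

0.3600


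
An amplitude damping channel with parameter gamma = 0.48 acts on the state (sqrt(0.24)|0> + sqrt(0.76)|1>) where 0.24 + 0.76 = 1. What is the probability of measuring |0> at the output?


For amplitude damping with parameter gamma on state sqrt(a)|0> + sqrt(b)|1>:
alpha^2 = 0.24, beta^2 = 0.76
P(|0>) = alpha^2 + gamma * beta^2
= 0.24 + 0.48 * 0.76
= 0.24 + 0.3648
= 0.6048

0.6048


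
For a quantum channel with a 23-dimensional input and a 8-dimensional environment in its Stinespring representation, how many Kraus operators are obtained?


Tracing out the environment in an orthonormal basis {|i>_E} gives Kraus operators K_i = <i|_E U |0>_E.
Number of Kraus operators = dim(H_env) = d_env
= 8

8


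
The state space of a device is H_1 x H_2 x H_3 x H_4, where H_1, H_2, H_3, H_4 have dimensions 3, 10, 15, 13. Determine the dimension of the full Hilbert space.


dim(H_1 x H_2 x H_3 x H_4) = 3 * 10 * 15 * 13
= 30 * 15 * 13
= 450 * 13
= 5850

5850


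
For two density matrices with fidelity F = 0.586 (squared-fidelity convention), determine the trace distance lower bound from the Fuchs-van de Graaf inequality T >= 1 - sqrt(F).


Fuchs-van de Graaf (squared-fidelity convention): 1 - sqrt(F) <= T <= sqrt(1 - F).
Lower bound: T >= 1 - sqrt(F)
sqrt(F) = sqrt(0.586) = 0.7655
T >= 1 - 0.7655
T >= 0.2345

0.2345


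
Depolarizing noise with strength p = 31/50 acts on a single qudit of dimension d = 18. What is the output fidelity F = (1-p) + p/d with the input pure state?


F = (1-p) + p/d
= (1 - 0.6200) + 0.6200/18
= 0.3800 + 0.0344
= 0.4144

0.4144


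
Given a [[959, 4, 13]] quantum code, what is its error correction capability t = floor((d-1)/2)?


Code parameters: [[959, 4, 13]], distance d = 13.
Number of correctable errors = floor((d-1)/2)
= floor((13 - 1)/2)
= floor(12/2)
= 6

6


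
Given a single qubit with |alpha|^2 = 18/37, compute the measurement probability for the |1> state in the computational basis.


|alpha|^2 = 18/37 = 0.4865
|beta|^2 = 1 - 18/37 = 19/37 = 0.5135
P(|1>) = |beta|^2 = 0.5135

0.5135


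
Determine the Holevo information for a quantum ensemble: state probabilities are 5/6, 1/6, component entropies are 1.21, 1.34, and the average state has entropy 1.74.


chi = S(rho) - sum_i p_i * S(rho_i)
Weighted entropy = 5/6 * 1.21 + 1/6 * 1.34
= 1.2317
chi = 1.74 - 1.2317
= 0.5083

0.5083


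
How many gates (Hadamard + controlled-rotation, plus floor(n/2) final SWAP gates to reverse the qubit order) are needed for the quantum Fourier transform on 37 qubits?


Hadamard gates: 37
Controlled rotations: n*(n-1)/2 = 37*36/2 = 666
SWAP gates: floor(n/2) = floor(37/2) = 18
Total = 37 + 666 + 18
= 721

721


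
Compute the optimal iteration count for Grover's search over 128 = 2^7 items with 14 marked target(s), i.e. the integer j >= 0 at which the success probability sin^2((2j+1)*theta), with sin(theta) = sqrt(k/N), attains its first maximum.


After j Grover iterations the success probability is P(j) = sin^2((2j+1)*theta), where sin(theta) = sqrt(k/N).
N = 2^7 = 128, k = 14
sin(theta) = sqrt(k/N) = 0.3307189139
theta = arcsin(sqrt(k/N)) = 0.3370652533 rad
P(j) reaches its first maximum when (2j+1)*theta is as close as possible to pi/2, i.e. j = round(pi/(4*theta) - 1/2).
pi/(4*theta) - 1/2 = 1.8301
(For comparison, the common estimate pi/4 * sqrt(N/k) = 2.3748; the exact maximiser is used here.)
Optimal iterations = 2

2


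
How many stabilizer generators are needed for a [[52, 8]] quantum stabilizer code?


For an [[n,k]] stabilizer code:
Number of stabilizer generators = n - k
= 52 - 8
= 44

44


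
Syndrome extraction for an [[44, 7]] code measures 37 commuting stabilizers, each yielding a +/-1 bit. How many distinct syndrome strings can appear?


Each stabilizer generator gives a binary (+1 or -1) measurement outcome.
With 37 independent generators:
Total syndromes = 2^37
= 137438953472

137438953472


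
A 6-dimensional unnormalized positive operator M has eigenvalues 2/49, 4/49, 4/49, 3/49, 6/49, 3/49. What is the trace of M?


tr(M) = sum of eigenvalues
= 2/49 + 4/49 + 4/49 + 3/49 + 6/49 + 3/49
= 22/49
= 0.4490

0.4490


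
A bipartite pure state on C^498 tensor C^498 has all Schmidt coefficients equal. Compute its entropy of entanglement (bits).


For a maximally entangled state in d x d:
S = log2(d) = log2(498)
= 8.9600

8.9600


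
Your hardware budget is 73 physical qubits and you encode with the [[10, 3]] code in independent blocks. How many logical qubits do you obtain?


Each code block uses 10 physical qubits for 3 logical qubit(s).
Number of complete blocks = floor(73 / 10) = 7
Logical qubits = 7 * 3
= 21

21


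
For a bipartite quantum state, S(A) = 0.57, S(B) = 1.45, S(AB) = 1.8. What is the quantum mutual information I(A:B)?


I(A:B) = S(A) + S(B) - S(AB)
= 0.57 + 1.45 - 1.8
= 0.2200

0.2200


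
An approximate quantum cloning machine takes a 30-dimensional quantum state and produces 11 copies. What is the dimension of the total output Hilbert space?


Output space = H^(tensor 11) where dim(H) = 30
dim = 30^11
= 900 (after 2 factors)
= 27000 (after 3 factors)
= 810000 (after 4 factors)
= 24300000 (after 5 factors)
= 729000000 (after 6 factors)
= 21870000000 (after 7 factors)
= 656100000000 (after 8 factors)
= 19683000000000 (after 9 factors)
= 590490000000000 (after 10 factors)
= 17714700000000000 (after 11 factors)
= 17714700000000000

17714700000000000


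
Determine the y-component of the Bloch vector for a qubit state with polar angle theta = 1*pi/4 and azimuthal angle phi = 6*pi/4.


theta = 0.7854, phi = 4.7124
r_y = sin(theta)*sin(phi) = 0.7071 * -1.0000
r_y = -0.7071

-0.7071


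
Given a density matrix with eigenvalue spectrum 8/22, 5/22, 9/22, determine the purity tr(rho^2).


tr(rho^2) = sum of eigenvalues squared
= (8/22)^2 + (5/22)^2 + (9/22)^2
= (64 + 25 + 81) / 484
= 170/484
= 0.3512

0.3512


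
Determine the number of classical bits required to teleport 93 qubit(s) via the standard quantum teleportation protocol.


Quantum teleportation requires 2 classical bits per qubit teleported.
93 qubit(s) -> 2 * 93 = 186 classical bits

186


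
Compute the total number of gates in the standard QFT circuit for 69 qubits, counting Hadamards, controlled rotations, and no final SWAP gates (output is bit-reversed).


Hadamard gates: 69
Controlled rotations: n*(n-1)/2 = 69*68/2 = 2346
SWAP gates: 0 (omitted)
Total = 69 + 2346
= 2415

2415


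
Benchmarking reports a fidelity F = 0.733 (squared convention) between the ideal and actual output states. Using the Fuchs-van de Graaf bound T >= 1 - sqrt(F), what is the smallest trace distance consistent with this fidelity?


Fuchs-van de Graaf (squared-fidelity convention): 1 - sqrt(F) <= T <= sqrt(1 - F).
Lower bound: T >= 1 - sqrt(F)
sqrt(F) = sqrt(0.733) = 0.8562
T >= 1 - 0.8562
T >= 0.1438

0.1438


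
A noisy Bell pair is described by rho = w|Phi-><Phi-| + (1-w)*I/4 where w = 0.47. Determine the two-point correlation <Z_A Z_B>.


|Phi-> = (|00> - |11>)/sqrt(2)
For the pure Bell state, <Z_A Z_B> = +1 (Bell-state Pauli correlator).
The maximally-mixed part I/4 has tr(I/4 * P tensor P) = 0 for any traceless Pauli P.
So <Z_A Z_B>_rho = w * (+1) + (1 - w) * 0
= 0.47 * (+1)
= 0.4700

0.4700


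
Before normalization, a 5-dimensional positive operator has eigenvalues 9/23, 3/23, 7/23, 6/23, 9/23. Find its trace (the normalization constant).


tr(M) = sum of eigenvalues
= 9/23 + 3/23 + 7/23 + 6/23 + 9/23
= 34/23
= 1.4783

1.4783


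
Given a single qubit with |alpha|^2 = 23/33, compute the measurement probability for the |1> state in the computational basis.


|alpha|^2 = 23/33 = 0.6970
|beta|^2 = 1 - 23/33 = 10/33 = 0.3030
P(|1>) = |beta|^2 = 0.3030

0.3030


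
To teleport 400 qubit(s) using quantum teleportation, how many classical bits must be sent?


Quantum teleportation requires 2 classical bits per qubit teleported.
400 qubit(s) -> 2 * 400 = 800 classical bits

800


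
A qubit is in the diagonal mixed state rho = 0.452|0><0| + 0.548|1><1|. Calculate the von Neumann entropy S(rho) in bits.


S = -p*log2(p) - (1-p)*log2(1-p)
p = 0.4520, 1-p = 0.5480
= -0.4520 * log2(0.4520) - 0.5480 * log2(0.5480)
= -(-0.5178) - (-0.4755)
= 0.9933

0.9933


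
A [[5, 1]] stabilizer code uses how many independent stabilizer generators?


For an [[n,k]] stabilizer code:
Number of stabilizer generators = n - k
= 5 - 1
= 4

4


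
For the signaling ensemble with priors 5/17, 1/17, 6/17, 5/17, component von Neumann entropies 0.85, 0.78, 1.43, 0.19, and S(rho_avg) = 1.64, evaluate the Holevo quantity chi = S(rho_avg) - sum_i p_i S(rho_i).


chi = S(rho) - sum_i p_i * S(rho_i)
Weighted entropy = 5/17 * 0.85 + 1/17 * 0.78 + 6/17 * 1.43 + 5/17 * 0.19
= 0.8565
chi = 1.64 - 0.8565
= 0.7835

0.7835


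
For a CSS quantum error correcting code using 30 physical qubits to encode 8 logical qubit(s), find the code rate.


Code rate R = k/n
= 8/30
= 0.2667

0.2667


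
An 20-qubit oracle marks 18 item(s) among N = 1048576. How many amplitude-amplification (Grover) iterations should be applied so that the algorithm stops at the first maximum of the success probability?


After j Grover iterations the success probability is P(j) = sin^2((2j+1)*theta), where sin(theta) = sqrt(k/N).
N = 2^20 = 1048576, k = 18
sin(theta) = sqrt(k/N) = 0.004143203796
theta = arcsin(sqrt(k/N)) = 0.00414321565 rad
P(j) reaches its first maximum when (2j+1)*theta is as close as possible to pi/2, i.e. j = round(pi/(4*theta) - 1/2).
pi/(4*theta) - 1/2 = 189.0625
(For comparison, the common estimate pi/4 * sqrt(N/k) = 189.5630; the exact maximiser is used here.)
Optimal iterations = 189

189


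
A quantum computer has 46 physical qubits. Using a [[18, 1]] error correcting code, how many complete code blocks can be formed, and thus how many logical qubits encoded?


Each code block uses 18 physical qubits for 1 logical qubit(s).
Number of complete blocks = floor(46 / 18) = 2
Logical qubits = 2 * 1
= 2

2


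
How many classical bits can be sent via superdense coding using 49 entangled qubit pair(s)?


Superdense coding allows 2 classical bits per shared entangled pair.
49 pair(s) -> 2 * 49 = 98 classical bits

98


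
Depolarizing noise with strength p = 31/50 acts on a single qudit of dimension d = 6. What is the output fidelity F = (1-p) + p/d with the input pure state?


F = (1-p) + p/d
= (1 - 0.6200) + 0.6200/6
= 0.3800 + 0.1033
= 0.4833

0.4833


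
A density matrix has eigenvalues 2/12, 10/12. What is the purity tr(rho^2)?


tr(rho^2) = sum of eigenvalues squared
= (2/12)^2 + (10/12)^2
= (4 + 100) / 144
= 104/144
= 0.7222

0.7222


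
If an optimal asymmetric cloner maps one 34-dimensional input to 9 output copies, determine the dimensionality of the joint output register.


Output space = H^(tensor 9) where dim(H) = 34
dim = 34^9
= 1156 (after 2 factors)
= 39304 (after 3 factors)
= 1336336 (after 4 factors)
= 45435424 (after 5 factors)
= 1544804416 (after 6 factors)
= 52523350144 (after 7 factors)
= 1785793904896 (after 8 factors)
= 60716992766464 (after 9 factors)
= 60716992766464

60716992766464


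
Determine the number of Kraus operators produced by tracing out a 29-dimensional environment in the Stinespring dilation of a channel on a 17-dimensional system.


Tracing out the environment in an orthonormal basis {|i>_E} gives Kraus operators K_i = <i|_E U |0>_E.
Number of Kraus operators = dim(H_env) = d_env
= 29

29


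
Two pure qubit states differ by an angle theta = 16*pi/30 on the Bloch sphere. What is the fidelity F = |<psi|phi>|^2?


For states separated by angle theta on Bloch sphere:
F = cos^2(theta/2)
theta = 16*pi/30 = 1.6755
theta/2 = 0.8378
cos(theta/2) = 0.6691
F = 0.4477

0.4477


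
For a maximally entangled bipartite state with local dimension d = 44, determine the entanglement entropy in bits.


For a maximally entangled state in d x d:
S = log2(d) = log2(44)
= 5.4594

5.4594


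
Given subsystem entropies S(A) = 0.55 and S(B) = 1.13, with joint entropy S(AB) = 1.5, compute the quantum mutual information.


I(A:B) = S(A) + S(B) - S(AB)
= 0.55 + 1.13 - 1.5
= 0.1800

0.1800


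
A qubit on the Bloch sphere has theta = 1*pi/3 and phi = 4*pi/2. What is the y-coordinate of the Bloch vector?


theta = 1.0472, phi = 6.2832
r_y = sin(theta)*sin(phi) = 0.8660 * 0.0000
r_y = 0.0000

0.0000


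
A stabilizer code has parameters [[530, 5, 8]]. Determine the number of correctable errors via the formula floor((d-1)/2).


Code parameters: [[530, 5, 8]], distance d = 8.
Number of correctable errors = floor((d-1)/2)
= floor((8 - 1)/2)
= floor(7/2)
= 3

3


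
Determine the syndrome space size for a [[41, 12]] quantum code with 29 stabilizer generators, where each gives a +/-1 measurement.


Each stabilizer generator gives a binary (+1 or -1) measurement outcome.
With 29 independent generators:
Total syndromes = 2^29
= 536870912

536870912


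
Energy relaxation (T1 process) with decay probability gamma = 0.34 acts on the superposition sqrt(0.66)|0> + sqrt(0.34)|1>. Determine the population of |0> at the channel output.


For amplitude damping with parameter gamma on state sqrt(a)|0> + sqrt(b)|1>:
alpha^2 = 0.66, beta^2 = 0.34
P(|0>) = alpha^2 + gamma * beta^2
= 0.66 + 0.34 * 0.34
= 0.66 + 0.1156
= 0.7756

0.7756


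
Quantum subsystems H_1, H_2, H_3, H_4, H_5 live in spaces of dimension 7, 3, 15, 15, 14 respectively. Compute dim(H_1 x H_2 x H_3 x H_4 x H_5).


dim(H_1 x H_2 x H_3 x H_4 x H_5) = 7 * 3 * 15 * 15 * 14
= 21 * 15 * 15 * 14
= 315 * 15 * 14
= 4725 * 14
= 66150

66150


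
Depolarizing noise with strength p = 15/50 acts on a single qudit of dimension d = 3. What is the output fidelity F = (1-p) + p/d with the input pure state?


F = (1-p) + p/d
= (1 - 0.3000) + 0.3000/3
= 0.7000 + 0.1000
= 0.8000

0.8000


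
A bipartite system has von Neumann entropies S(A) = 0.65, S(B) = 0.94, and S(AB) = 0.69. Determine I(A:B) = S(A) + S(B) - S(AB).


I(A:B) = S(A) + S(B) - S(AB)
= 0.65 + 0.94 - 0.69
= 0.9000

0.9000


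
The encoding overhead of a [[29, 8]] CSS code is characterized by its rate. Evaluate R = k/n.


Code rate R = k/n
= 8/29
= 0.2759

0.2759


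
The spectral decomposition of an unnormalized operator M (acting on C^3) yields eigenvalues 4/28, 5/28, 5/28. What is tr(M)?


tr(M) = sum of eigenvalues
= 4/28 + 5/28 + 5/28
= 14/28
= 0.5000

0.5000


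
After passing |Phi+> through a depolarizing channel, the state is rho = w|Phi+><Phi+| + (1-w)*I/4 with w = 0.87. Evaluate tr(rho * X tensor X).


|Phi+> = (|00> + |11>)/sqrt(2)
For the pure Bell state, <X_A X_B> = +1 (Bell-state Pauli correlator).
The maximally-mixed part I/4 has tr(I/4 * P tensor P) = 0 for any traceless Pauli P.
So <X_A X_B>_rho = w * (+1) + (1 - w) * 0
= 0.87 * (+1)
= 0.8700

0.8700


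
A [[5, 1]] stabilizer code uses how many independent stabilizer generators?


For an [[n,k]] stabilizer code:
Number of stabilizer generators = n - k
= 5 - 1
= 4

4


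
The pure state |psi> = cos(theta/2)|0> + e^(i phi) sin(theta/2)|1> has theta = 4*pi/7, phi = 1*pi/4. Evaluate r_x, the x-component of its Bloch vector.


theta = 1.7952, phi = 0.7854
r_x = sin(theta)*cos(phi) = 0.9749 * 0.7071
r_x = 0.6894

0.6894


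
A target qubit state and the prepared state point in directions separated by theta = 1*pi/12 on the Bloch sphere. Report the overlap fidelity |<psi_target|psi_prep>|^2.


For states separated by angle theta on Bloch sphere:
F = cos^2(theta/2)
theta = 1*pi/12 = 0.2618
theta/2 = 0.1309
cos(theta/2) = 0.9914
F = 0.9830

0.9830


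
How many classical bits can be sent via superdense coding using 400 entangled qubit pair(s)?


Superdense coding allows 2 classical bits per shared entangled pair.
400 pair(s) -> 2 * 400 = 800 classical bits

800


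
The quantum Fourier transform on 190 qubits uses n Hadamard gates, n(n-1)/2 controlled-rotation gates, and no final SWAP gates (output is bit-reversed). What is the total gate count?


Hadamard gates: 190
Controlled rotations: n*(n-1)/2 = 190*189/2 = 17955
SWAP gates: 0 (omitted)
Total = 190 + 17955
= 18145

18145


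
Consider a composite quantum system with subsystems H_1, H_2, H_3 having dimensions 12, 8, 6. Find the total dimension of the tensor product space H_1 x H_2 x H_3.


dim(H_1 x H_2 x H_3) = 12 * 8 * 6
= 96 * 6
= 576

576


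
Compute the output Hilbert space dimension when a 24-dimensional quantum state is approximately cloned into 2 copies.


Output space = H^(tensor 2) where dim(H) = 24
dim = 24^2
= 576

576


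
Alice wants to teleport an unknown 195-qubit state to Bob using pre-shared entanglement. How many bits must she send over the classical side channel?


Quantum teleportation requires 2 classical bits per qubit teleported.
195 qubit(s) -> 2 * 195 = 390 classical bits

390


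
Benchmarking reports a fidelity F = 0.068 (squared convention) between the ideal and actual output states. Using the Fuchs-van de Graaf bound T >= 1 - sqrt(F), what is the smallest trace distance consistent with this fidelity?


Fuchs-van de Graaf (squared-fidelity convention): 1 - sqrt(F) <= T <= sqrt(1 - F).
Lower bound: T >= 1 - sqrt(F)
sqrt(F) = sqrt(0.068) = 0.2608
T >= 1 - 0.2608
T >= 0.7392

0.7392


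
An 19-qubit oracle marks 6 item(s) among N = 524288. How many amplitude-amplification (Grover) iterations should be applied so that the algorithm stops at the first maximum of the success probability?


After j Grover iterations the success probability is P(j) = sin^2((2j+1)*theta), where sin(theta) = sqrt(k/N).
N = 2^19 = 524288, k = 6
sin(theta) = sqrt(k/N) = 0.003382911734
theta = arcsin(sqrt(k/N)) = 0.003382918186 rad
P(j) reaches its first maximum when (2j+1)*theta is as close as possible to pi/2, i.e. j = round(pi/(4*theta) - 1/2).
pi/(4*theta) - 1/2 = 231.6659
(For comparison, the common estimate pi/4 * sqrt(N/k) = 232.1663; the exact maximiser is used here.)
Optimal iterations = 232

232


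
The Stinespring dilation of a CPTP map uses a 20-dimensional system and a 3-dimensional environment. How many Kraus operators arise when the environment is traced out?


Tracing out the environment in an orthonormal basis {|i>_E} gives Kraus operators K_i = <i|_E U |0>_E.
Number of Kraus operators = dim(H_env) = d_env
= 3

3


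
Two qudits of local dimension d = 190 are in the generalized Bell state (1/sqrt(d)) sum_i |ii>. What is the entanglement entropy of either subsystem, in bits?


For a maximally entangled state in d x d:
S = log2(d) = log2(190)
= 7.5699

7.5699


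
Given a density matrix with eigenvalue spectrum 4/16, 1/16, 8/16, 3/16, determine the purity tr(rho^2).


tr(rho^2) = sum of eigenvalues squared
= (4/16)^2 + (1/16)^2 + (8/16)^2 + (3/16)^2
= (16 + 1 + 64 + 9) / 256
= 90/256
= 0.3516

0.3516


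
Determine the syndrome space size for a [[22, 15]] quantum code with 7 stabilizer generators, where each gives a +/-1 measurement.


Each stabilizer generator gives a binary (+1 or -1) measurement outcome.
With 7 independent generators:
Total syndromes = 2^7
= 128

128


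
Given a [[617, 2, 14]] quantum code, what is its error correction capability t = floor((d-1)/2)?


Code parameters: [[617, 2, 14]], distance d = 14.
Number of correctable errors = floor((d-1)/2)
= floor((14 - 1)/2)
= floor(13/2)
= 6

6


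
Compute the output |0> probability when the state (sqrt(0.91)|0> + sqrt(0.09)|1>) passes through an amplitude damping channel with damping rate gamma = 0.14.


For amplitude damping with parameter gamma on state sqrt(a)|0> + sqrt(b)|1>:
alpha^2 = 0.91, beta^2 = 0.09
P(|0>) = alpha^2 + gamma * beta^2
= 0.91 + 0.14 * 0.09
= 0.91 + 0.0126
= 0.9226

0.9226


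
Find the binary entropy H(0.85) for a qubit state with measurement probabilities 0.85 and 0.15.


S = -p*log2(p) - (1-p)*log2(1-p)
p = 0.8500, 1-p = 0.1500
= -0.8500 * log2(0.8500) - 0.1500 * log2(0.1500)
= -(-0.1993) - (-0.4105)
= 0.6098

0.6098


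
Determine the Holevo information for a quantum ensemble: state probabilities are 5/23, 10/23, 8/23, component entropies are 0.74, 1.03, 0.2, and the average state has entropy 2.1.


chi = S(rho) - sum_i p_i * S(rho_i)
Weighted entropy = 5/23 * 0.74 + 10/23 * 1.03 + 8/23 * 0.2
= 0.6783
chi = 2.1 - 0.6783
= 1.4217

1.4217


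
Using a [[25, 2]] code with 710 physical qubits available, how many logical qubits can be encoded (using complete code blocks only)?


Each code block uses 25 physical qubits for 2 logical qubit(s).
Number of complete blocks = floor(710 / 25) = 28
Logical qubits = 28 * 2
= 56

56


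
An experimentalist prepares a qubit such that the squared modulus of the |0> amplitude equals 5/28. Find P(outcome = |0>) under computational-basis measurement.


|alpha|^2 = 5/28 = 0.1786
|beta|^2 = 1 - 5/28 = 23/28 = 0.8214
P(|0>) = |alpha|^2 = 0.1786

0.1786


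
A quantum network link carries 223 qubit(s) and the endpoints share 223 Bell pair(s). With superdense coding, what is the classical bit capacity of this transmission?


Superdense coding allows 2 classical bits per shared entangled pair.
223 pair(s) -> 2 * 223 = 446 classical bits

446


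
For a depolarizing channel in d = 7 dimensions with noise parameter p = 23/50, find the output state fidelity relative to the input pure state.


F = (1-p) + p/d
= (1 - 0.4600) + 0.4600/7
= 0.5400 + 0.0657
= 0.6057

0.6057


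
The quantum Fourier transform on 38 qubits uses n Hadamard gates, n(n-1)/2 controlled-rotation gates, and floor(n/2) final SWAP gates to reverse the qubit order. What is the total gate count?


Hadamard gates: 38
Controlled rotations: n*(n-1)/2 = 38*37/2 = 703
SWAP gates: floor(n/2) = floor(38/2) = 19
Total = 38 + 703 + 19
= 760

760


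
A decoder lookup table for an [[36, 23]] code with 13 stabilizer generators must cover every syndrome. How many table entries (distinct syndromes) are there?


Each stabilizer generator gives a binary (+1 or -1) measurement outcome.
With 13 independent generators:
Total syndromes = 2^13
= 8192

8192


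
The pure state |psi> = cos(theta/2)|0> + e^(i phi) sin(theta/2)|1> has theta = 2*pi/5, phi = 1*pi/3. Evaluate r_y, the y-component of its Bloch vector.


theta = 1.2566, phi = 1.0472
r_y = sin(theta)*sin(phi) = 0.9511 * 0.8660
r_y = 0.8236

0.8236


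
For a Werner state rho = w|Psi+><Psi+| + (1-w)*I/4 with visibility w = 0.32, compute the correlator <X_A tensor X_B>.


|Psi+> = (|01> + |10>)/sqrt(2)
For the pure Bell state, <X_A X_B> = +1 (Bell-state Pauli correlator).
The maximally-mixed part I/4 has tr(I/4 * P tensor P) = 0 for any traceless Pauli P.
So <X_A X_B>_rho = w * (+1) + (1 - w) * 0
= 0.32 * (+1)
= 0.3200

0.3200


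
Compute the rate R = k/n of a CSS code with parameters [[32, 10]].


Code rate R = k/n
= 10/32
= 0.3125

0.3125


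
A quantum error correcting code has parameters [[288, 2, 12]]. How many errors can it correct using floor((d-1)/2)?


Code parameters: [[288, 2, 12]], distance d = 12.
Number of correctable errors = floor((d-1)/2)
= floor((12 - 1)/2)
= floor(11/2)
= 5

5


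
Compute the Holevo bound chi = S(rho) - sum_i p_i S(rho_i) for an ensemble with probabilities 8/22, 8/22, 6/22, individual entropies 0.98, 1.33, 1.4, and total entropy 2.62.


chi = S(rho) - sum_i p_i * S(rho_i)
Weighted entropy = 8/22 * 0.98 + 8/22 * 1.33 + 6/22 * 1.4
= 1.2218
chi = 2.62 - 1.2218
= 1.3982

1.3982
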